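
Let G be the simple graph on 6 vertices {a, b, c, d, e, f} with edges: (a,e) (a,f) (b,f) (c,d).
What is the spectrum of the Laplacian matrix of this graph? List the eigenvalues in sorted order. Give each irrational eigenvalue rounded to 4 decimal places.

With the vertex order [a, b, c, d, e, f], the degrees are [2, 1, 1, 1, 1, 2], giving D = diag(2, 1, 1, 1, 1, 2) and L = D - A. Diagonalising L (or applying a numerical eigensolver to the 6x6 matrix) gives the spectrum above. The 2 zero eigenvalues correspond to the 2 connected components. The eigenvalues sum to 8, which equals trace(L) = 2|E|.

[0, 0, 0.5858, 2, 2, 3.4142]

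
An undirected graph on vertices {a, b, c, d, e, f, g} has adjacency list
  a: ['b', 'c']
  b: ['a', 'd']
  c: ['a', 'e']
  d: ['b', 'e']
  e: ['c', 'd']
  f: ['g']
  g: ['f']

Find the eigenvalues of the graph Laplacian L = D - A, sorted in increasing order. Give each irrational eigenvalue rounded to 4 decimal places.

Each diagonal entry of L is the vertex degree and each off-diagonal entry is -1 where an edge is present, 0 otherwise; in the order [a, b, c, d, e, f, g] the diagonal is [2, 2, 2, 2, 2, 1, 1]. Since every row of L sums to 0, the all-ones vector is in the kernel and 0 is an eigenvalue. The 2 zero eigenvalues correspond to the 2 connected components. The largest eigenvalue, 3.6180, is at most the vertex count 7. There are 2 zeros in the spectrum, matching the 2 components.

[0, 0, 1.3820, 1.3820, 2, 3.6180, 3.6180]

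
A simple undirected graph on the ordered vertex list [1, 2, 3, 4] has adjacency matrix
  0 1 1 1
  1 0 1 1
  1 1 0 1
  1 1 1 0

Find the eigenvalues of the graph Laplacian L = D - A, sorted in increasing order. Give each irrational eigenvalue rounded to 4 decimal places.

[0, 4, 4, 4]

Each diagonal entry of L is the vertex degree and each off-diagonal entry is -1 where an edge is present, 0 otherwise; in the order [1, 2, 3, 4] the diagonal is [3, 3, 3, 3]. Since every row of L sums to 0, the all-ones vector is in the kernel and 0 is an eigenvalue. The single zero eigenvalue shows the graph is connected. By the matrix-tree theorem the graph has (1/4) * product of the nonzero eigenvalues = 16 spanning trees.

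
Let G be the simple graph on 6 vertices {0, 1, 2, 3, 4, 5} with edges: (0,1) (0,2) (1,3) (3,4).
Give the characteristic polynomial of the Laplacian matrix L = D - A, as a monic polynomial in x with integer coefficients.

x^6 - 8x^5 + 21x^4 - 20x^3 + 5x^2

Reading degrees in the order [0, 1, 2, 3, 4, 5] gives [2, 2, 1, 2, 1, 0]; set D = diag(2, 2, 1, 2, 1, 0) and form L = D - A. L has integer entries, so p(x) = det(xI - L) has integer coefficients. Expanding the determinant yields x^6 - 8x^5 + 21x^4 - 20x^3 + 5x^2. The constant term is 0 because L is singular (the all-ones vector lies in its kernel). The eigenvalues sum to 8, which equals trace(L) = 2|E|.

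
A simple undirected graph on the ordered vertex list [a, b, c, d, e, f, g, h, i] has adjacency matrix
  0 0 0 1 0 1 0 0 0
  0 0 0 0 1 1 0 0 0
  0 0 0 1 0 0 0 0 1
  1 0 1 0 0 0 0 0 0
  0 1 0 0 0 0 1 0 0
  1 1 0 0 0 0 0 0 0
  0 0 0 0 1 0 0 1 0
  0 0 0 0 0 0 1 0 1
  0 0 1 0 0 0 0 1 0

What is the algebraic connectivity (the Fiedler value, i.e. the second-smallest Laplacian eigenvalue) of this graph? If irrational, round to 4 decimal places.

0.4679

With the vertex order [a, b, c, d, e, f, g, h, i], the degrees are [2, 2, 2, 2, 2, 2, 2, 2, 2], giving D = diag(2, 2, 2, 2, 2, 2, 2, 2, 2) and L = D - A. The sorted Laplacian eigenvalues are [0, 0.4679, 0.4679, 1.6527, 1.6527, 3, 3, 3.8794, 3.8794]; the algebraic connectivity is the second entry, 0.4679. The eigenvalues sum to 18, which equals trace(L) = 2|E|.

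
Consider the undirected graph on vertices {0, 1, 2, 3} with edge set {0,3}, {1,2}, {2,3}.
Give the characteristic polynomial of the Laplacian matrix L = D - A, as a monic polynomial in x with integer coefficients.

With the vertex order [0, 1, 2, 3], the degrees are [1, 1, 2, 2], giving D = diag(1, 1, 2, 2) and L = D - A. L has integer entries, so p(x) = det(xI - L) has integer coefficients. Expanding the determinant yields x^4 - 6x^3 + 10x^2 - 4x. The coefficient of x^3 equals -trace(L) = -6, matching the sum of degrees. The largest eigenvalue, 3.4142, is at most the vertex count 4. There is one zero in the spectrum, matching the 1 component.

x^4 - 6x^3 + 10x^2 - 4x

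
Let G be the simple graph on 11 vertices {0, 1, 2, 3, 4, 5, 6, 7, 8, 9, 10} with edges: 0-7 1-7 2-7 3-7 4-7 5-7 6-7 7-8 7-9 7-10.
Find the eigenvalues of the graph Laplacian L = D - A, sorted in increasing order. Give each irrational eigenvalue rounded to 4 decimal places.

Each diagonal entry of L is the vertex degree and each off-diagonal entry is -1 where an edge is present, 0 otherwise; in the order [0, 1, 2, 3, 4, 5, 6, 7, 8, 9, 10] the diagonal is [1, 1, 1, 1, 1, 1, 1, 10, 1, 1, 1]. Diagonalising L (or applying a numerical eigensolver to the 11x11 matrix) gives the spectrum above. The single zero eigenvalue shows the graph is connected. There is one zero in the spectrum, matching the 1 component.

[0, 1, 1, 1, 1, 1, 1, 1, 1, 1, 11]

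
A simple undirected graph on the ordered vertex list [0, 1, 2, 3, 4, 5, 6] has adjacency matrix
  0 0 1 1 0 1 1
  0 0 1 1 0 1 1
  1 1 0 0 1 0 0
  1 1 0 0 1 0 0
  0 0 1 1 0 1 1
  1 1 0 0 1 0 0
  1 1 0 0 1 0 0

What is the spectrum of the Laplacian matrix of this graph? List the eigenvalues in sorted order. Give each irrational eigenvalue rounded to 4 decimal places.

[0, 3, 3, 3, 4, 4, 7]

With the vertex order [0, 1, 2, 3, 4, 5, 6], the degrees are [4, 4, 3, 3, 4, 3, 3], giving D = diag(4, 4, 3, 3, 4, 3, 3) and L = D - A. Since every row of L sums to 0, the all-ones vector is in the kernel and 0 is an eigenvalue. The single zero eigenvalue shows the graph is connected. By the matrix-tree theorem the graph has (1/7) * product of the nonzero eigenvalues = 432 spanning trees.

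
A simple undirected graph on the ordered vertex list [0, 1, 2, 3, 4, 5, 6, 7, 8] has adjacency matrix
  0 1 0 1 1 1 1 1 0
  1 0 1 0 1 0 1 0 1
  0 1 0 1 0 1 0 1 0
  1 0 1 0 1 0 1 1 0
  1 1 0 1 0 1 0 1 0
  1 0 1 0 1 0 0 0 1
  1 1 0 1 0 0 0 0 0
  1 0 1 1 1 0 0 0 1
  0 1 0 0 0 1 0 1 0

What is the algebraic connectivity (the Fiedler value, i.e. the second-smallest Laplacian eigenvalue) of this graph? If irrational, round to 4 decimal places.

With the vertex order [0, 1, 2, 3, 4, 5, 6, 7, 8], the degrees are [6, 5, 4, 5, 5, 4, 3, 5, 3], giving D = diag(6, 5, 4, 5, 5, 4, 3, 5, 3) and L = D - A. The sorted Laplacian eigenvalues are [0, 2.3552, 3.1908, 4.1386, 4.2205, 4.9552, 6.2594, 6.7750, 8.1054]; the algebraic connectivity is the second entry, 2.3552. There is one zero in the spectrum, matching the 1 component. The largest eigenvalue, 8.1054, is at most the vertex count 9.

2.3552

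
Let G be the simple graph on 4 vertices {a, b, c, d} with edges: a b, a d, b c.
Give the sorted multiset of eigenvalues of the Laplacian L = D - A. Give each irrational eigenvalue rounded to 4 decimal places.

[0, 0.5858, 2, 3.4142]

With the vertex order [a, b, c, d], the degrees are [2, 2, 1, 1], giving D = diag(2, 2, 1, 1) and L = D - A. The multiplicity of 0 as a Laplacian eigenvalue equals the number of connected components. The single zero eigenvalue shows the graph is connected. The eigenvalues sum to 6, which equals trace(L) = 2|E|. By the matrix-tree theorem the graph has (1/4) * product of the nonzero eigenvalues = 1 spanning tree.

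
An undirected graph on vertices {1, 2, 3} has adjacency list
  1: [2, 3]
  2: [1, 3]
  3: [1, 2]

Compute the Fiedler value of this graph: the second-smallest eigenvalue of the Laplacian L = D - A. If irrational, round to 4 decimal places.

3

Each diagonal entry of L is the vertex degree and each off-diagonal entry is -1 where an edge is present, 0 otherwise; in the order [1, 2, 3] the diagonal is [2, 2, 2]. The smallest Laplacian eigenvalue is always 0. The next one, lambda_2 = 3, measures how hard the graph is to disconnect: larger values mean better connectivity. By the matrix-tree theorem the graph has (1/3) * product of the nonzero eigenvalues = 3 spanning trees.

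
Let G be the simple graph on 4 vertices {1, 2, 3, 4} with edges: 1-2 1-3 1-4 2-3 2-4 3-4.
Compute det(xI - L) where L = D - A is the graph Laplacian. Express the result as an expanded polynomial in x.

Each diagonal entry of L is the vertex degree and each off-diagonal entry is -1 where an edge is present, 0 otherwise; in the order [1, 2, 3, 4] the diagonal is [3, 3, 3, 3]. L has integer entries, so p(x) = det(xI - L) has integer coefficients. Expanding the determinant yields x^4 - 12x^3 + 48x^2 - 64x. Since p(0) = det(-L) = 0, x divides p(x). By the matrix-tree theorem the graph has (1/4) * product of the nonzero eigenvalues = 16 spanning trees.

x^4 - 12x^3 + 48x^2 - 64x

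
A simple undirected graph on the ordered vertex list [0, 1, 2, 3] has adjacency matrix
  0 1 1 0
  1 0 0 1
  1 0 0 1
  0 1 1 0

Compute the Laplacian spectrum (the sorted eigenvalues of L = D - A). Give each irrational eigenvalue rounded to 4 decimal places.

With the vertex order [0, 1, 2, 3], the degrees are [2, 2, 2, 2], giving D = diag(2, 2, 2, 2) and L = D - A. L is symmetric positive semidefinite, so every eigenvalue is real and nonnegative. There is one zero in the spectrum, matching the 1 component.

[0, 2, 2, 4]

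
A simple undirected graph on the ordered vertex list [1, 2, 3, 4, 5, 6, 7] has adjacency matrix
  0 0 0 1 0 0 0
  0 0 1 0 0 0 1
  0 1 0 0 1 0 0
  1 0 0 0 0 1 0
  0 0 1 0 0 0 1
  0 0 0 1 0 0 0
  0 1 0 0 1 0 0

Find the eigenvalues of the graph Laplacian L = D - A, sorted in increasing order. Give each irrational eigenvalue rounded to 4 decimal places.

Each diagonal entry of L is the vertex degree and each off-diagonal entry is -1 where an edge is present, 0 otherwise; in the order [1, 2, 3, 4, 5, 6, 7] the diagonal is [1, 2, 2, 2, 2, 1, 2]. Diagonalising L (or applying a numerical eigensolver to the 7x7 matrix) gives the spectrum above. The 2 zero eigenvalues correspond to the 2 connected components. The largest eigenvalue, 4, is at most the vertex count 7.

[0, 0, 1, 2, 2, 3, 4]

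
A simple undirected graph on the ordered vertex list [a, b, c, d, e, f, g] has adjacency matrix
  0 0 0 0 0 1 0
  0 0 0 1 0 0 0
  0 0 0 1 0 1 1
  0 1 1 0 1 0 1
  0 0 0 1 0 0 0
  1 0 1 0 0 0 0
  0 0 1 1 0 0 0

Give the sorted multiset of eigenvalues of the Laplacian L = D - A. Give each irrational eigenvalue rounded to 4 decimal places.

[0, 0.3679, 1, 1.1897, 2.3732, 3.9464, 5.1228]

Each diagonal entry of L is the vertex degree and each off-diagonal entry is -1 where an edge is present, 0 otherwise; in the order [a, b, c, d, e, f, g] the diagonal is [1, 1, 3, 4, 1, 2, 2]. The multiplicity of 0 as a Laplacian eigenvalue equals the number of connected components. The single zero eigenvalue shows the graph is connected. By the matrix-tree theorem the graph has (1/7) * product of the nonzero eigenvalues = 3 spanning trees.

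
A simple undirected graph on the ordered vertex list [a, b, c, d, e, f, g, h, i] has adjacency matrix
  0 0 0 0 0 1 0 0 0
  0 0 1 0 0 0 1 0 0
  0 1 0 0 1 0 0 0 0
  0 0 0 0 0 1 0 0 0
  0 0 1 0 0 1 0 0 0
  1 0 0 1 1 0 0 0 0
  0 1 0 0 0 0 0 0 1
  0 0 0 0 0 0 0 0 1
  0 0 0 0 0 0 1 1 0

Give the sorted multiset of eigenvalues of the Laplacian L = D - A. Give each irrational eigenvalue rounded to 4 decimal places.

[0, 0.1289, 0.5540, 1, 1.2613, 2.1326, 3, 3.6881, 4.2350]

Reading degrees in the order [a, b, c, d, e, f, g, h, i] gives [1, 2, 2, 1, 2, 3, 2, 1, 2]; set D = diag(1, 2, 2, 1, 2, 3, 2, 1, 2) and form L = D - A. Since every row of L sums to 0, the all-ones vector is in the kernel and 0 is an eigenvalue. The single zero eigenvalue shows the graph is connected.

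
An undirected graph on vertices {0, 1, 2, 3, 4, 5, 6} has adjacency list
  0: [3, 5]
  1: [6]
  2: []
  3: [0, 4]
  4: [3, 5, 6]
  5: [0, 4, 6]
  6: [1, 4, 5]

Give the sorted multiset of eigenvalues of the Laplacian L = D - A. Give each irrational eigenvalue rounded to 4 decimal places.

[0, 0, 0.6972, 2, 2.3820, 4.3028, 4.6180]

Reading degrees in the order [0, 1, 2, 3, 4, 5, 6] gives [2, 1, 0, 2, 3, 3, 3]; set D = diag(2, 1, 0, 2, 3, 3, 3) and form L = D - A. Diagonalising L (or applying a numerical eigensolver to the 7x7 matrix) gives the spectrum above. The 2 zero eigenvalues correspond to the 2 connected components. The largest eigenvalue, 4.6180, is at most the vertex count 7.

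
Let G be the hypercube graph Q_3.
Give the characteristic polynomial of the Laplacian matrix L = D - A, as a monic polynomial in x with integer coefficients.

The graph has 8 vertices and degree multiset [3, 3, 3, 3, 3, 3, 3, 3]; D is the diagonal matrix of degrees and L = D - A. The eigenvalues of L are [0, 2, 2, 2, 4, 4, 4, 6]; the characteristic polynomial is the product of (x - lambda_i), which multiplies out to x^8 - 24x^7 + 240x^6 - 1296x^5 + 4080x^4 - 7488x^3 + 7424x^2 - 3072x. Since p(0) = det(-L) = 0, x divides p(x).

x^8 - 24x^7 + 240x^6 - 1296x^5 + 4080x^4 - 7488x^3 + 7424x^2 - 3072x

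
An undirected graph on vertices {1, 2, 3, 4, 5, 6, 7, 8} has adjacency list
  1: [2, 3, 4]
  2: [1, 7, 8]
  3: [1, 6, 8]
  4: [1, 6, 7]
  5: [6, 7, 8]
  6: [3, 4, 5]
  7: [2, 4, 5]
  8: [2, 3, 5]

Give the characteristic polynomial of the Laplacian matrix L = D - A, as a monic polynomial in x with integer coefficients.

Each diagonal entry of L is the vertex degree and each off-diagonal entry is -1 where an edge is present, 0 otherwise; in the order [1, 2, 3, 4, 5, 6, 7, 8] the diagonal is [3, 3, 3, 3, 3, 3, 3, 3]. L has integer entries, so p(x) = det(xI - L) has integer coefficients. Expanding the determinant yields x^8 - 24x^7 + 240x^6 - 1296x^5 + 4080x^4 - 7488x^3 + 7424x^2 - 3072x. The constant term is 0 because L is singular (the all-ones vector lies in its kernel). The largest eigenvalue, 6, is at most the vertex count 8.

x^8 - 24x^7 + 240x^6 - 1296x^5 + 4080x^4 - 7488x^3 + 7424x^2 - 3072x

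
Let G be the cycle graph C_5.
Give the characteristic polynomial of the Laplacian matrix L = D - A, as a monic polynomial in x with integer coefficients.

x^5 - 10x^4 + 35x^3 - 50x^2 + 25x

The graph has 5 vertices and degree multiset [2, 2, 2, 2, 2]; D is the diagonal matrix of degrees and L = D - A. Computing det(xI - L) by cofactor expansion (or equivalently via sum-over-permutations) gives x^5 - 10x^4 + 35x^3 - 50x^2 + 25x. The constant term is 0 because L is singular (the all-ones vector lies in its kernel). By the matrix-tree theorem the graph has (1/5) * product of the nonzero eigenvalues = 5 spanning trees.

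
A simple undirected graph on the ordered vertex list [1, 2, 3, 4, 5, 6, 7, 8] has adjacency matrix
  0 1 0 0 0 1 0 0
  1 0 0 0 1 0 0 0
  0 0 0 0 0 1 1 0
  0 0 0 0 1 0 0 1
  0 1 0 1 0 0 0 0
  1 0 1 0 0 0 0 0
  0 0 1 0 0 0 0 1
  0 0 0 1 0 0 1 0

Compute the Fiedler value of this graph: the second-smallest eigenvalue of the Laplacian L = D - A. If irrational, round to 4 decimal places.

0.5858

With the vertex order [1, 2, 3, 4, 5, 6, 7, 8], the degrees are [2, 2, 2, 2, 2, 2, 2, 2], giving D = diag(2, 2, 2, 2, 2, 2, 2, 2) and L = D - A. The smallest Laplacian eigenvalue is always 0. The next one, lambda_2 = 0.5858, measures how hard the graph is to disconnect: larger values mean better connectivity. The largest eigenvalue, 4, is at most the vertex count 8.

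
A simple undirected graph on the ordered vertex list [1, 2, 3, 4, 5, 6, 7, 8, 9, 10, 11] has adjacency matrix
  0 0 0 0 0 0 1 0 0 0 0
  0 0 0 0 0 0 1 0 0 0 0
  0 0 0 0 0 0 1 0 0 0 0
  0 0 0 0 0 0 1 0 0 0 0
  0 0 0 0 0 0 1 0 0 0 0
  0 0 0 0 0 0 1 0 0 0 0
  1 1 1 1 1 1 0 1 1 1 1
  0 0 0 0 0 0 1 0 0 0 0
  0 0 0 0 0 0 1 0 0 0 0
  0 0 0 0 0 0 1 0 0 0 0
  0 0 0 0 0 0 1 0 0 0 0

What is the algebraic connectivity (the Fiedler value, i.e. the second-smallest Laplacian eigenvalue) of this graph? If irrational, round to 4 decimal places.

1

Reading degrees in the order [1, 2, 3, 4, 5, 6, 7, 8, 9, 10, 11] gives [1, 1, 1, 1, 1, 1, 10, 1, 1, 1, 1]; set D = diag(1, 1, 1, 1, 1, 1, 10, 1, 1, 1, 1) and form L = D - A. The smallest Laplacian eigenvalue is always 0. The next one, lambda_2 = 1, measures how hard the graph is to disconnect: larger values mean better connectivity. The largest eigenvalue, 11, is at most the vertex count 11. There is one zero in the spectrum, matching the 1 component.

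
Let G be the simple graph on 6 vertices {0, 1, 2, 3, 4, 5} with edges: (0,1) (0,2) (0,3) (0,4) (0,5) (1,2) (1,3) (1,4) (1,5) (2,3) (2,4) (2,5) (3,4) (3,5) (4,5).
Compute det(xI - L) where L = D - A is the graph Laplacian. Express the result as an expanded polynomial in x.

x^6 - 30x^5 + 360x^4 - 2160x^3 + 6480x^2 - 7776x

Reading degrees in the order [0, 1, 2, 3, 4, 5] gives [5, 5, 5, 5, 5, 5]; set D = diag(5, 5, 5, 5, 5, 5) and form L = D - A. Computing det(xI - L) by cofactor expansion (or equivalently via sum-over-permutations) gives x^6 - 30x^5 + 360x^4 - 2160x^3 + 6480x^2 - 7776x. Since p(0) = det(-L) = 0, x divides p(x).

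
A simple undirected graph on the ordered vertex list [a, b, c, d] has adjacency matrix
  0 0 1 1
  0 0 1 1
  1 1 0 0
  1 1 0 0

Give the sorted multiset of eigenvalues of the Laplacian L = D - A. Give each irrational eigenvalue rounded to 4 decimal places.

[0, 2, 2, 4]

With the vertex order [a, b, c, d], the degrees are [2, 2, 2, 2], giving D = diag(2, 2, 2, 2) and L = D - A. The multiplicity of 0 as a Laplacian eigenvalue equals the number of connected components. The eigenvalues sum to 8, which equals trace(L) = 2|E|. There is one zero in the spectrum, matching the 1 component.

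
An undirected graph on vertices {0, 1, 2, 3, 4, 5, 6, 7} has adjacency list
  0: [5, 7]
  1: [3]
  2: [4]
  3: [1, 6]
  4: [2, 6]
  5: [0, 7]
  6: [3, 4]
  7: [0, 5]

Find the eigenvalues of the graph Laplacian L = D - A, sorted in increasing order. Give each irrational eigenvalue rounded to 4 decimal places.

With the vertex order [0, 1, 2, 3, 4, 5, 6, 7], the degrees are [2, 1, 1, 2, 2, 2, 2, 2], giving D = diag(2, 1, 1, 2, 2, 2, 2, 2) and L = D - A. Since every row of L sums to 0, the all-ones vector is in the kernel and 0 is an eigenvalue. The 2 zero eigenvalues correspond to the 2 connected components.

[0, 0, 0.3820, 1.3820, 2.6180, 3, 3, 3.6180]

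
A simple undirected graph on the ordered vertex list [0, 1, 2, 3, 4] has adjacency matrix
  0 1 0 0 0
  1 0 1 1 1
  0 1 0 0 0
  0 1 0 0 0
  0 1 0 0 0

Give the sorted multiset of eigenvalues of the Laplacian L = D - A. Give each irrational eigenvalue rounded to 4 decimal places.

With the vertex order [0, 1, 2, 3, 4], the degrees are [1, 4, 1, 1, 1], giving D = diag(1, 4, 1, 1, 1) and L = D - A. Since every row of L sums to 0, the all-ones vector is in the kernel and 0 is an eigenvalue. The eigenvalues sum to 8, which equals trace(L) = 2|E|.

[0, 1, 1, 1, 5]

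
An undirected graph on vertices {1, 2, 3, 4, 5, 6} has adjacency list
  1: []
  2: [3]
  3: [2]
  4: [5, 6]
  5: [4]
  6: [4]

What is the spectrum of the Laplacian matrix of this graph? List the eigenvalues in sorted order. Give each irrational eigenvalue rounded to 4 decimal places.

[0, 0, 0, 1, 2, 3]

Reading degrees in the order [1, 2, 3, 4, 5, 6] gives [0, 1, 1, 2, 1, 1]; set D = diag(0, 1, 1, 2, 1, 1) and form L = D - A. The multiplicity of 0 as a Laplacian eigenvalue equals the number of connected components. The 3 zero eigenvalues correspond to the 3 connected components. The largest eigenvalue, 3, is at most the vertex count 6. There are 3 zeros in the spectrum, matching the 3 components.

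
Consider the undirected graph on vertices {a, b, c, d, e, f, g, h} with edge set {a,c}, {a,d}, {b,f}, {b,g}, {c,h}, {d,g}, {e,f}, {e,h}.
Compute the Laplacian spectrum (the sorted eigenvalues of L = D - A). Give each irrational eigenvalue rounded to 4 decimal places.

[0, 0.5858, 0.5858, 2, 2, 3.4142, 3.4142, 4]

Each diagonal entry of L is the vertex degree and each off-diagonal entry is -1 where an edge is present, 0 otherwise; in the order [a, b, c, d, e, f, g, h] the diagonal is [2, 2, 2, 2, 2, 2, 2, 2]. The multiplicity of 0 as a Laplacian eigenvalue equals the number of connected components. The single zero eigenvalue shows the graph is connected. The eigenvalues sum to 16, which equals trace(L) = 2|E|.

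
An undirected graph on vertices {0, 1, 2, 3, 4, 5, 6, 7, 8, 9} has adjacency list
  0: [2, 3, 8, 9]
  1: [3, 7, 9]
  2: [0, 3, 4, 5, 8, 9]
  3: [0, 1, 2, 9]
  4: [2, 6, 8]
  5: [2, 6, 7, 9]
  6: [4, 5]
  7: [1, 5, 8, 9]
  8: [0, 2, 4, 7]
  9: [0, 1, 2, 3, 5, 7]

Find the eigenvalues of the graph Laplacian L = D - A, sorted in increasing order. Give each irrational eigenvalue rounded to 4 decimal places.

[0, 1.2732, 2.3061, 3.1289, 3.2814, 4.3428, 5.4667, 5.7151, 6.9461, 7.5399]

Each diagonal entry of L is the vertex degree and each off-diagonal entry is -1 where an edge is present, 0 otherwise; in the order [0, 1, 2, 3, 4, 5, 6, 7, 8, 9] the diagonal is [4, 3, 6, 4, 3, 4, 2, 4, 4, 6]. Diagonalising L (or applying a numerical eigensolver to the 10x10 matrix) gives the spectrum above. The single zero eigenvalue shows the graph is connected. The eigenvalues sum to 40, which equals trace(L) = 2|E|.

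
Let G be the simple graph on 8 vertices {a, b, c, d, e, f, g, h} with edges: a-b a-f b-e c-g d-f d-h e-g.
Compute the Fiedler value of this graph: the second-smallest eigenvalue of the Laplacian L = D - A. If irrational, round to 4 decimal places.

With the vertex order [a, b, c, d, e, f, g, h], the degrees are [2, 2, 1, 2, 2, 2, 2, 1], giving D = diag(2, 2, 1, 2, 2, 2, 2, 1) and L = D - A. Computing the eigenvalues of L and sorting gives [0, 0.1522, 0.5858, 1.2346, 2, 2.7654, 3.4142, 3.8478]. The Fiedler value lambda_2 = 0.1522 is strictly positive, so the graph is connected.

0.1522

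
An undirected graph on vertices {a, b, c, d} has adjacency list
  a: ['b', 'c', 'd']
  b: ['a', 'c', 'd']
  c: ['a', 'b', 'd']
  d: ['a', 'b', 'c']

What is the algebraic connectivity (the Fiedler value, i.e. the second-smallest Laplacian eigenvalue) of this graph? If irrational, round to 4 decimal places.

4

With the vertex order [a, b, c, d], the degrees are [3, 3, 3, 3], giving D = diag(3, 3, 3, 3) and L = D - A. The sorted Laplacian eigenvalues are [0, 4, 4, 4]; the algebraic connectivity is the second entry, 4. By the matrix-tree theorem the graph has (1/4) * product of the nonzero eigenvalues = 16 spanning trees.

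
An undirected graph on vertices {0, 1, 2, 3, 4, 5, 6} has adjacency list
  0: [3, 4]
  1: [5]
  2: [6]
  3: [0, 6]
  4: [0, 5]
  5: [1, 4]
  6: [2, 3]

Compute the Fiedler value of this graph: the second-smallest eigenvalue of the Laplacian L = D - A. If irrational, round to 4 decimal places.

With the vertex order [0, 1, 2, 3, 4, 5, 6], the degrees are [2, 1, 1, 2, 2, 2, 2], giving D = diag(2, 1, 1, 2, 2, 2, 2) and L = D - A. Computing the eigenvalues of L and sorting gives [0, 0.1981, 0.7530, 1.5550, 2.4450, 3.2470, 3.8019]. The Fiedler value lambda_2 = 0.1981 is strictly positive, so the graph is connected. By the matrix-tree theorem the graph has (1/7) * product of the nonzero eigenvalues = 1 spanning tree.

0.1981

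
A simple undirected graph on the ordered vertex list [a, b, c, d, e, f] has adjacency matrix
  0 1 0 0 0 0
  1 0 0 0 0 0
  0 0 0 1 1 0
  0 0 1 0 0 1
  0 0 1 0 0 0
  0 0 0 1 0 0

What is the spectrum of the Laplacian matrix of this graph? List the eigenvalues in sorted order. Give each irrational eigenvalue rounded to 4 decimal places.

Reading degrees in the order [a, b, c, d, e, f] gives [1, 1, 2, 2, 1, 1]; set D = diag(1, 1, 2, 2, 1, 1) and form L = D - A. L is symmetric positive semidefinite, so every eigenvalue is real and nonnegative. The 2 zero eigenvalues correspond to the 2 connected components. The eigenvalues sum to 8, which equals trace(L) = 2|E|.

[0, 0, 0.5858, 2, 2, 3.4142]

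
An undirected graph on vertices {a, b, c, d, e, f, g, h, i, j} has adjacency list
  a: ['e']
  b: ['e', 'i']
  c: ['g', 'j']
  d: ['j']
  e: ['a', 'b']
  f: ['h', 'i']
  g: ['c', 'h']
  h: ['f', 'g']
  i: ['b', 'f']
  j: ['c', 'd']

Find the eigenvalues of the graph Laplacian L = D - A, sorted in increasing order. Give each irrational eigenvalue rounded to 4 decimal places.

[0, 0.0979, 0.3820, 0.8244, 1.3820, 2, 2.6180, 3.1756, 3.6180, 3.9021]

With the vertex order [a, b, c, d, e, f, g, h, i, j], the degrees are [1, 2, 2, 1, 2, 2, 2, 2, 2, 2], giving D = diag(1, 2, 2, 1, 2, 2, 2, 2, 2, 2) and L = D - A. Diagonalising L (or applying a numerical eigensolver to the 10x10 matrix) gives the spectrum above. The single zero eigenvalue shows the graph is connected.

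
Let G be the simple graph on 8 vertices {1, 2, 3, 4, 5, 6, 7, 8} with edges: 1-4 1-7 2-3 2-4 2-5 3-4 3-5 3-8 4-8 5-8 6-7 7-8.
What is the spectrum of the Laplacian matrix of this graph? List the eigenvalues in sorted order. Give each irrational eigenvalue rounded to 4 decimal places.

[0, 0.6018, 1.5354, 3, 3.6973, 4, 5.2112, 5.9543]

With the vertex order [1, 2, 3, 4, 5, 6, 7, 8], the degrees are [2, 3, 4, 4, 3, 1, 3, 4], giving D = diag(2, 3, 4, 4, 3, 1, 3, 4) and L = D - A. The multiplicity of 0 as a Laplacian eigenvalue equals the number of connected components. The eigenvalues sum to 24, which equals trace(L) = 2|E|. The largest eigenvalue, 5.9543, is at most the vertex count 8.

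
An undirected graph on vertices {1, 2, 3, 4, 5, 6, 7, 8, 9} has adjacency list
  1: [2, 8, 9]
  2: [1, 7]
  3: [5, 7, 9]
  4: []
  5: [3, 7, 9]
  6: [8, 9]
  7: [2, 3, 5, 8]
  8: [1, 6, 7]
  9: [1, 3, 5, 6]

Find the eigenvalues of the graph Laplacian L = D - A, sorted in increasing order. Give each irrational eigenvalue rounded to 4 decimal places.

[0, 0, 1.4384, 1.4384, 3, 3, 4, 5.5616, 5.5616]

With the vertex order [1, 2, 3, 4, 5, 6, 7, 8, 9], the degrees are [3, 2, 3, 0, 3, 2, 4, 3, 4], giving D = diag(3, 2, 3, 0, 3, 2, 4, 3, 4) and L = D - A. The multiplicity of 0 as a Laplacian eigenvalue equals the number of connected components. The 2 zero eigenvalues correspond to the 2 connected components. There are 2 zeros in the spectrum, matching the 2 components.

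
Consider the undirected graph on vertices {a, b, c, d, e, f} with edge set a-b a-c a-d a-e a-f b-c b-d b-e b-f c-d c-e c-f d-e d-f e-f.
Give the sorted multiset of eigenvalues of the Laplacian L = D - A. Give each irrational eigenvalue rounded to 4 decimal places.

With the vertex order [a, b, c, d, e, f], the degrees are [5, 5, 5, 5, 5, 5], giving D = diag(5, 5, 5, 5, 5, 5) and L = D - A. The multiplicity of 0 as a Laplacian eigenvalue equals the number of connected components. The single zero eigenvalue shows the graph is connected. The largest eigenvalue, 6, is at most the vertex count 6.

[0, 6, 6, 6, 6, 6]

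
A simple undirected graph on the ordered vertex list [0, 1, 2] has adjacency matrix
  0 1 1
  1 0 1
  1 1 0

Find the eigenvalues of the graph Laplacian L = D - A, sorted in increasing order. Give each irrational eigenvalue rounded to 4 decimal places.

[0, 3, 3]

Reading degrees in the order [0, 1, 2] gives [2, 2, 2]; set D = diag(2, 2, 2) and form L = D - A. Diagonalising L (or applying a numerical eigensolver to the 3x3 matrix) gives the spectrum above. The single zero eigenvalue shows the graph is connected.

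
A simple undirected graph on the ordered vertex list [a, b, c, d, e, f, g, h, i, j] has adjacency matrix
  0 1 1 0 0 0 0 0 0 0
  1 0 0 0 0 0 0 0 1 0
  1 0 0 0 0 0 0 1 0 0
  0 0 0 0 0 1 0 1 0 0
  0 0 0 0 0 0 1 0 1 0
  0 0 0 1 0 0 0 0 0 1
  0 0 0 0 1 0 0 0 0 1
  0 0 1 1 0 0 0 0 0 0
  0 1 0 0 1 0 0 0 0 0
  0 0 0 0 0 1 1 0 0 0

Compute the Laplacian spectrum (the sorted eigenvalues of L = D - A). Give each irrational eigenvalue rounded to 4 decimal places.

[0, 0.3820, 0.3820, 1.3820, 1.3820, 2.6180, 2.6180, 3.6180, 3.6180, 4]

With the vertex order [a, b, c, d, e, f, g, h, i, j], the degrees are [2, 2, 2, 2, 2, 2, 2, 2, 2, 2], giving D = diag(2, 2, 2, 2, 2, 2, 2, 2, 2, 2) and L = D - A. Diagonalising L (or applying a numerical eigensolver to the 10x10 matrix) gives the spectrum above. The single zero eigenvalue shows the graph is connected. The largest eigenvalue, 4, is at most the vertex count 10. The eigenvalues sum to 20, which equals trace(L) = 2|E|.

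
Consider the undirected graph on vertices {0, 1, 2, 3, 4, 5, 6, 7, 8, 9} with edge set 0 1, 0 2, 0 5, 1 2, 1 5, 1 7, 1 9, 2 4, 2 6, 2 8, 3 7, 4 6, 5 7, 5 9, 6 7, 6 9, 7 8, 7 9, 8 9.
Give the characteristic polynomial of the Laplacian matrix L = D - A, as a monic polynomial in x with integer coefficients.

Reading degrees in the order [0, 1, 2, 3, 4, 5, 6, 7, 8, 9] gives [3, 5, 5, 1, 2, 4, 4, 6, 3, 5]; set D = diag(3, 5, 5, 1, 2, 4, 4, 6, 3, 5) and form L = D - A. L has integer entries, so p(x) = det(xI - L) has integer coefficients. Expanding the determinant yields x^10 - 38x^9 + 620x^8 - 5678x^7 + 32011x^6 - 114538x^5 + 258244x^4 - 350694x^3 + 257515x^2 - 76920x. Since p(0) = det(-L) = 0, x divides p(x). The largest eigenvalue, 7.6305, is at most the vertex count 10. The eigenvalues sum to 38, which equals trace(L) = 2|E|.

x^10 - 38x^9 + 620x^8 - 5678x^7 + 32011x^6 - 114538x^5 + 258244x^4 - 350694x^3 + 257515x^2 - 76920x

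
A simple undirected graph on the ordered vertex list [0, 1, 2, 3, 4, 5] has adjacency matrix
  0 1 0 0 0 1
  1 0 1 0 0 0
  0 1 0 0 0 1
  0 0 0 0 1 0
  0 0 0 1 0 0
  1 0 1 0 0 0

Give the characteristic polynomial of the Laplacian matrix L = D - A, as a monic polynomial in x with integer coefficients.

x^6 - 10x^5 + 36x^4 - 56x^3 + 32x^2

With the vertex order [0, 1, 2, 3, 4, 5], the degrees are [2, 2, 2, 1, 1, 2], giving D = diag(2, 2, 2, 1, 1, 2) and L = D - A. Computing det(xI - L) by cofactor expansion (or equivalently via sum-over-permutations) gives x^6 - 10x^5 + 36x^4 - 56x^3 + 32x^2. The coefficient of x^5 equals -trace(L) = -10, matching the sum of degrees. The largest eigenvalue, 4, is at most the vertex count 6.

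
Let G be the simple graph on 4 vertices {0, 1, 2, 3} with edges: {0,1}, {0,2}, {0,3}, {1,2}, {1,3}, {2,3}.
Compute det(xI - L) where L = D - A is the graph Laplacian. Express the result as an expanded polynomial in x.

Reading degrees in the order [0, 1, 2, 3] gives [3, 3, 3, 3]; set D = diag(3, 3, 3, 3) and form L = D - A. The eigenvalues of L are [0, 4, 4, 4]; the characteristic polynomial is the product of (x - lambda_i), which multiplies out to x^4 - 12x^3 + 48x^2 - 64x. Since p(0) = det(-L) = 0, x divides p(x). The largest eigenvalue, 4, is at most the vertex count 4.

x^4 - 12x^3 + 48x^2 - 64x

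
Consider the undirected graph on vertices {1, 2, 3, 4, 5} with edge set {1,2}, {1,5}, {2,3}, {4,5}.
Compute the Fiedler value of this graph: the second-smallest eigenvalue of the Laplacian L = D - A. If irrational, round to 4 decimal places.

Reading degrees in the order [1, 2, 3, 4, 5] gives [2, 2, 1, 1, 2]; set D = diag(2, 2, 1, 1, 2) and form L = D - A. The sorted Laplacian eigenvalues are [0, 0.3820, 1.3820, 2.6180, 3.6180]; the algebraic connectivity is the second entry, 0.3820. There is one zero in the spectrum, matching the 1 component.

0.3820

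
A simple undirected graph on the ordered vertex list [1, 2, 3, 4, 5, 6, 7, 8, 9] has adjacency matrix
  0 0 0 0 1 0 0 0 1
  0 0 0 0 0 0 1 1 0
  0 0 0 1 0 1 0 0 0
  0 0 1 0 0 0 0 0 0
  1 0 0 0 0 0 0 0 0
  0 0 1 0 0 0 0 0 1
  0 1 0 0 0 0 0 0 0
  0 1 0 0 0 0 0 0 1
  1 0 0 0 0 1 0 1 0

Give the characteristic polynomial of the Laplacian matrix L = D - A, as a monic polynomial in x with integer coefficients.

x^9 - 16x^8 + 104x^7 - 354x^6 + 677x^5 - 724x^4 + 405x^3 - 102x^2 + 9x

Reading degrees in the order [1, 2, 3, 4, 5, 6, 7, 8, 9] gives [2, 2, 2, 1, 1, 2, 1, 2, 3]; set D = diag(2, 2, 2, 1, 1, 2, 1, 2, 3) and form L = D - A. L has integer entries, so p(x) = det(xI - L) has integer coefficients. Expanding the determinant yields x^9 - 16x^8 + 104x^7 - 354x^6 + 677x^5 - 724x^4 + 405x^3 - 102x^2 + 9x. Since p(0) = det(-L) = 0, x divides p(x). By the matrix-tree theorem the graph has (1/9) * product of the nonzero eigenvalues = 1 spanning tree.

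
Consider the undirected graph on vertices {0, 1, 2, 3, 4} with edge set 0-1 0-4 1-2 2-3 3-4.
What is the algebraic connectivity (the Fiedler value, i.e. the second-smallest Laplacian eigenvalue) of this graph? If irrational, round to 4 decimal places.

With the vertex order [0, 1, 2, 3, 4], the degrees are [2, 2, 2, 2, 2], giving D = diag(2, 2, 2, 2, 2) and L = D - A. Computing the eigenvalues of L and sorting gives [0, 1.3820, 1.3820, 3.6180, 3.6180]. The Fiedler value lambda_2 = 1.3820 is strictly positive, so the graph is connected. The largest eigenvalue, 3.6180, is at most the vertex count 5. By the matrix-tree theorem the graph has (1/5) * product of the nonzero eigenvalues = 5 spanning trees.

1.3820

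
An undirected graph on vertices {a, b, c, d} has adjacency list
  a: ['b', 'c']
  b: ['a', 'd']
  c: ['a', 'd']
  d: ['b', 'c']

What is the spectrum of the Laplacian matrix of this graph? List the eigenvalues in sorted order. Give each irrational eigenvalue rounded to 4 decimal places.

Reading degrees in the order [a, b, c, d] gives [2, 2, 2, 2]; set D = diag(2, 2, 2, 2) and form L = D - A. Since every row of L sums to 0, the all-ones vector is in the kernel and 0 is an eigenvalue. The eigenvalues sum to 8, which equals trace(L) = 2|E|. By the matrix-tree theorem the graph has (1/4) * product of the nonzero eigenvalues = 4 spanning trees.

[0, 2, 2, 4]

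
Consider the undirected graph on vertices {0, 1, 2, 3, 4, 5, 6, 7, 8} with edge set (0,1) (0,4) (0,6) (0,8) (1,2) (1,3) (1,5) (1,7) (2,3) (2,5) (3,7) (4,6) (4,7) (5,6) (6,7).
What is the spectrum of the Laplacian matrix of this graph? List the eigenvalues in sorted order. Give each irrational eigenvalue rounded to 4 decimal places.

Each diagonal entry of L is the vertex degree and each off-diagonal entry is -1 where an edge is present, 0 otherwise; in the order [0, 1, 2, 3, 4, 5, 6, 7, 8] the diagonal is [4, 5, 3, 3, 3, 3, 4, 4, 1]. The multiplicity of 0 as a Laplacian eigenvalue equals the number of connected components. The single zero eigenvalue shows the graph is connected. By the matrix-tree theorem the graph has (1/9) * product of the nonzero eigenvalues = 1025 spanning trees. There is one zero in the spectrum, matching the 1 component.

[0, 0.7570, 1.6608, 2.5593, 3.8999, 4.3268, 5, 5, 6.7962]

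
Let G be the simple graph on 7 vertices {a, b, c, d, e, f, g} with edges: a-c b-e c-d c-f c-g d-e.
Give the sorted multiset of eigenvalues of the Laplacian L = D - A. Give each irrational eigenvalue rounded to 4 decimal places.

[0, 0.2955, 1, 1, 1.4911, 3.1169, 5.0965]

Each diagonal entry of L is the vertex degree and each off-diagonal entry is -1 where an edge is present, 0 otherwise; in the order [a, b, c, d, e, f, g] the diagonal is [1, 1, 4, 2, 2, 1, 1]. L is symmetric positive semidefinite, so every eigenvalue is real and nonnegative. There is one zero in the spectrum, matching the 1 component. The largest eigenvalue, 5.0965, is at most the vertex count 7.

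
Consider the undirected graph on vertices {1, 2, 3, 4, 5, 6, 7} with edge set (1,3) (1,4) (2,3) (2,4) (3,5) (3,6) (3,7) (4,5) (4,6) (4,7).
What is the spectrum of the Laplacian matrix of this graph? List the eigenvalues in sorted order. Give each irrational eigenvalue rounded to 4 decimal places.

Each diagonal entry of L is the vertex degree and each off-diagonal entry is -1 where an edge is present, 0 otherwise; in the order [1, 2, 3, 4, 5, 6, 7] the diagonal is [2, 2, 5, 5, 2, 2, 2]. L is symmetric positive semidefinite, so every eigenvalue is real and nonnegative. By the matrix-tree theorem the graph has (1/7) * product of the nonzero eigenvalues = 80 spanning trees. The largest eigenvalue, 7, is at most the vertex count 7.

[0, 2, 2, 2, 2, 5, 7]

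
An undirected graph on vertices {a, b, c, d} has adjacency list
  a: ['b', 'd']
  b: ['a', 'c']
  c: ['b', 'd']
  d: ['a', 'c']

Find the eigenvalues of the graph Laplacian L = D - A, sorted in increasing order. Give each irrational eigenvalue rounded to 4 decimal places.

[0, 2, 2, 4]

Reading degrees in the order [a, b, c, d] gives [2, 2, 2, 2]; set D = diag(2, 2, 2, 2) and form L = D - A. L is symmetric positive semidefinite, so every eigenvalue is real and nonnegative. The eigenvalues sum to 8, which equals trace(L) = 2|E|.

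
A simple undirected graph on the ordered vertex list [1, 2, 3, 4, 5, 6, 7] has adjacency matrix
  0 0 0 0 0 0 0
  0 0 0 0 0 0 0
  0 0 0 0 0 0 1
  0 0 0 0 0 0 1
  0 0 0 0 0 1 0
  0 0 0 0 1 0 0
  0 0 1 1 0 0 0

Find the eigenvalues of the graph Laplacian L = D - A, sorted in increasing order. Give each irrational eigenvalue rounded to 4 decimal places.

With the vertex order [1, 2, 3, 4, 5, 6, 7], the degrees are [0, 0, 1, 1, 1, 1, 2], giving D = diag(0, 0, 1, 1, 1, 1, 2) and L = D - A. L is symmetric positive semidefinite, so every eigenvalue is real and nonnegative. The 4 zero eigenvalues correspond to the 4 connected components.

[0, 0, 0, 0, 1, 2, 3]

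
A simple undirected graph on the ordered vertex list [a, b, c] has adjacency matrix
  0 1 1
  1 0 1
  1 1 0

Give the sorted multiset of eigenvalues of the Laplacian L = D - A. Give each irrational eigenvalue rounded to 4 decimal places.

Reading degrees in the order [a, b, c] gives [2, 2, 2]; set D = diag(2, 2, 2) and form L = D - A. L is symmetric positive semidefinite, so every eigenvalue is real and nonnegative. The eigenvalues sum to 6, which equals trace(L) = 2|E|. There is one zero in the spectrum, matching the 1 component.

[0, 3, 3]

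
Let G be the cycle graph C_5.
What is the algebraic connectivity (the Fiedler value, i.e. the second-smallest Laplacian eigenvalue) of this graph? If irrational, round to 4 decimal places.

1.3820

The graph has 5 vertices and degree multiset [2, 2, 2, 2, 2]; D is the diagonal matrix of degrees and L = D - A. Computing the eigenvalues of L and sorting gives [0, 1.3820, 1.3820, 3.6180, 3.6180]. The Fiedler value lambda_2 = 1.3820 is strictly positive, so the graph is connected.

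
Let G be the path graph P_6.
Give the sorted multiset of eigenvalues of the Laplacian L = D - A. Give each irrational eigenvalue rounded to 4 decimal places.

[0, 0.2679, 1, 2, 3, 3.7321]

The graph has 6 vertices and degree multiset [2, 2, 2, 2, 1, 1]; D is the diagonal matrix of degrees and L = D - A. Diagonalising L (or applying a numerical eigensolver to the 6x6 matrix) gives the spectrum above. The single zero eigenvalue shows the graph is connected. The largest eigenvalue, 3.7321, is at most the vertex count 6. By the matrix-tree theorem the graph has (1/6) * product of the nonzero eigenvalues = 1 spanning tree.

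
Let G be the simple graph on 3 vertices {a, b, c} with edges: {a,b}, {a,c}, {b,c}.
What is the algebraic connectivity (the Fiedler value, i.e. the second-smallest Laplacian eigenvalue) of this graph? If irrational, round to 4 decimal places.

With the vertex order [a, b, c], the degrees are [2, 2, 2], giving D = diag(2, 2, 2) and L = D - A. Computing the eigenvalues of L and sorting gives [0, 3, 3]. The Fiedler value lambda_2 = 3 is strictly positive, so the graph is connected. The largest eigenvalue, 3, is at most the vertex count 3.

3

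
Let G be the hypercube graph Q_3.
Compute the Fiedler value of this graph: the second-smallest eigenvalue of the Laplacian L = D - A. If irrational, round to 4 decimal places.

The graph has 8 vertices and degree multiset [3, 3, 3, 3, 3, 3, 3, 3]; D is the diagonal matrix of degrees and L = D - A. Computing the eigenvalues of L and sorting gives [0, 2, 2, 2, 4, 4, 4, 6]. The Fiedler value lambda_2 = 2 is strictly positive, so the graph is connected.

2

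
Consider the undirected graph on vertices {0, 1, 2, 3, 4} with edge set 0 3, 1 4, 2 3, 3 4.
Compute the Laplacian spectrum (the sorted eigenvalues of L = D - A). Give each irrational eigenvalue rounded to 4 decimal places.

Reading degrees in the order [0, 1, 2, 3, 4] gives [1, 1, 1, 3, 2]; set D = diag(1, 1, 1, 3, 2) and form L = D - A. L is symmetric positive semidefinite, so every eigenvalue is real and nonnegative. The eigenvalues sum to 8, which equals trace(L) = 2|E|.

[0, 0.5188, 1, 2.3111, 4.1701]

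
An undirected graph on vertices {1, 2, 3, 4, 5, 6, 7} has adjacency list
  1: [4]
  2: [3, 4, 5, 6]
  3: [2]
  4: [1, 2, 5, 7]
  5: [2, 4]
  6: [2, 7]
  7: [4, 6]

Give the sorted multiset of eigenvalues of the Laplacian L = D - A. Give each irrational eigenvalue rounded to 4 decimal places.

With the vertex order [1, 2, 3, 4, 5, 6, 7], the degrees are [1, 4, 1, 4, 2, 2, 2], giving D = diag(1, 4, 1, 4, 2, 2, 2) and L = D - A. L is symmetric positive semidefinite, so every eigenvalue is real and nonnegative. By the matrix-tree theorem the graph has (1/7) * product of the nonzero eigenvalues = 11 spanning trees. There is one zero in the spectrum, matching the 1 component.

[0, 0.7382, 1, 1.5858, 2.6601, 4.4142, 5.6017]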